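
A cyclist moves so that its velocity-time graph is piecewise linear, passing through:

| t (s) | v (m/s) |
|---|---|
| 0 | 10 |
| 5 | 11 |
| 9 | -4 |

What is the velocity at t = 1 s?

On 0–5 s the graph is linear from 10 to 11 m/s: v(1) = 10 + (11 − 10)·(1 − 0)/(5 − 0) = 10.2 m/s.

10.2 m/s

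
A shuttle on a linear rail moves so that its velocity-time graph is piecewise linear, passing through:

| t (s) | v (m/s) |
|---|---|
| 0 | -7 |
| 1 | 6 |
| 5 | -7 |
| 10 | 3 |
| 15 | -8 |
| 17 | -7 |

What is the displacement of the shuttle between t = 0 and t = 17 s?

-40 m

Net displacement equals the area under the velocity-time graph (areas below the axis count negative).
0–1 s: ½(-7 + 6)(1) = -0.5 m
1–5 s: ½(6 + -7)(4) = -2 m
5–10 s: ½(-7 + 3)(5) = -10 m
10–15 s: ½(3 + -8)(5) = -12.5 m
15–17 s: ½(-8 + -7)(2) = -15 m
Net displacement = -40 m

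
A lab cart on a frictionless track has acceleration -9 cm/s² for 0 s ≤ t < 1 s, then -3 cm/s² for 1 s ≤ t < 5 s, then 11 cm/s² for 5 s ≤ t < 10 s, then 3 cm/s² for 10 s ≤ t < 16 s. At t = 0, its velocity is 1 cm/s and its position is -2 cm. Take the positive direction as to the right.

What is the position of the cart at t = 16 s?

240 cm

On each constant-a segment, Δv = aΔt and Δx = v₀Δt + ½aΔt²; chain segment to segment.
0–1 s: v starts 1 cm/s; Δx = 1·1 + ½·-9·1² = -3.5 cm; v ends -8 cm/s.
1–5 s: v starts -8 cm/s; Δx = -8·4 + ½·-3·4² = -56 cm; v ends -20 cm/s.
5–10 s: v starts -20 cm/s; Δx = -20·5 + ½·11·5² = 37.5 cm; v ends 35 cm/s.
10–16 s: v starts 35 cm/s; Δx = 35·6 + ½·3·6² = 264 cm; v ends 53 cm/s.
x(16) = -2 + Σ Δx = 240 cm.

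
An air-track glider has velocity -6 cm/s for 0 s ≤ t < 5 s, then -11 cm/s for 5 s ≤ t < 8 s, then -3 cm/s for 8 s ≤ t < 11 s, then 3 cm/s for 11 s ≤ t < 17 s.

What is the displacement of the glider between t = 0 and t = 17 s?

Net displacement equals the area under the velocity-time graph (areas below the axis count negative).
0–5 s: -6 × 5 = -30 cm
5–8 s: -11 × 3 = -33 cm
8–11 s: -3 × 3 = -9 cm
11–17 s: 3 × 6 = 18 cm
Net displacement = -54 cm

-54 cm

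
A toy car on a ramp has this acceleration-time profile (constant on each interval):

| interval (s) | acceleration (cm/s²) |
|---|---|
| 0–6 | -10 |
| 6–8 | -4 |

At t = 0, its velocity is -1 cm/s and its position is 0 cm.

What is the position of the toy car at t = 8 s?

-316 cm

On each constant-a segment, Δv = aΔt and Δx = v₀Δt + ½aΔt²; chain segment to segment.
0–6 s: v starts -1 cm/s; Δx = -1·6 + ½·-10·6² = -186 cm; v ends -61 cm/s.
6–8 s: v starts -61 cm/s; Δx = -61·2 + ½·-4·2² = -130 cm; v ends -69 cm/s.
x(8) = 0 + Σ Δx = -316 cm.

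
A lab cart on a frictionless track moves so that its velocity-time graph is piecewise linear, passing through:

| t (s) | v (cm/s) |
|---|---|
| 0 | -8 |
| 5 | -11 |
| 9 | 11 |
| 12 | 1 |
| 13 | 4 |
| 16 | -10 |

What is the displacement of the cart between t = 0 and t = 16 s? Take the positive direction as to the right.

Displacement is the signed area under the v-t curve.
0–5 s: ½(-8 + -11)(5) = -47.5 cm
5–9 s: ½(-11 + 11)(4) = 0 cm
9–12 s: ½(11 + 1)(3) = 18 cm
12–13 s: ½(1 + 4)(1) = 2.5 cm
13–16 s: ½(4 + -10)(3) = -9 cm
Net displacement = -36 cm

-36 cm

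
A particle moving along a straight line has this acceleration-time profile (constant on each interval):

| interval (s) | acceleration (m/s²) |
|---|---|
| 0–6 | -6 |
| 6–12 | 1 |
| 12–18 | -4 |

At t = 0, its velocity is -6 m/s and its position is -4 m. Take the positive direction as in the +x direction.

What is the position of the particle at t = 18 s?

-670 m

On each constant-a segment, Δv = aΔt and Δx = v₀Δt + ½aΔt²; chain segment to segment.
0–6 s: v starts -6 m/s; Δx = -6·6 + ½·-6·6² = -144 m; v ends -42 m/s.
6–12 s: v starts -42 m/s; Δx = -42·6 + ½·1·6² = -234 m; v ends -36 m/s.
12–18 s: v starts -36 m/s; Δx = -36·6 + ½·-4·6² = -288 m; v ends -60 m/s.
x(18) = -4 + Σ Δx = -670 m.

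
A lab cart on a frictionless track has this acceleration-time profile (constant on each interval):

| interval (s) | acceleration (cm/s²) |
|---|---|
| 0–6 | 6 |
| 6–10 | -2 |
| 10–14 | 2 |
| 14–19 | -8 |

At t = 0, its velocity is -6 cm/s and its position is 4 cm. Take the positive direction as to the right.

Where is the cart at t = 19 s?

334 cm

On each constant-a segment, Δv = aΔt and Δx = v₀Δt + ½aΔt²; chain segment to segment.
0–6 s: v starts -6 cm/s; Δx = -6·6 + ½·6·6² = 72 cm; v ends 30 cm/s.
6–10 s: v starts 30 cm/s; Δx = 30·4 + ½·-2·4² = 104 cm; v ends 22 cm/s.
10–14 s: v starts 22 cm/s; Δx = 22·4 + ½·2·4² = 104 cm; v ends 30 cm/s.
14–19 s: v starts 30 cm/s; Δx = 30·5 + ½·-8·5² = 50 cm; v ends -10 cm/s.
x(19) = 4 + Σ Δx = 334 cm.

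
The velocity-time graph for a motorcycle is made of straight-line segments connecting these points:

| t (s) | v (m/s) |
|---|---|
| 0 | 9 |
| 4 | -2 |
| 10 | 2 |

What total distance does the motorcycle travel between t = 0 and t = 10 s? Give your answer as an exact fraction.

236/11 m

Distance (not displacement) is the total path length: add the absolute areas under v-t.
0–4 s: v = 0 at t = 36/11 s; triangle areas 162/11 + 8/11 = 170/11 m
4–10 s: v = 0 at t = 7 s; triangle areas 3 + 3 = 6 m
Total distance = 236/11 m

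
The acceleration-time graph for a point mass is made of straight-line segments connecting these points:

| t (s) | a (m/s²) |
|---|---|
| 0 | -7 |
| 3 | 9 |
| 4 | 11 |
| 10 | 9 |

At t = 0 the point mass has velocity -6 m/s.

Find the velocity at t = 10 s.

Δv equals the area under the a-t graph; then v = v₀ + Δv.
0–3 s: ½(-7 + 9)(3) = 3 m/s
3–4 s: ½(9 + 11)(1) = 10 m/s
4–10 s: ½(11 + 9)(6) = 60 m/s
Δv = 73 m/s, so v(10) = -6 + (73) = 67 m/s.

67 m/s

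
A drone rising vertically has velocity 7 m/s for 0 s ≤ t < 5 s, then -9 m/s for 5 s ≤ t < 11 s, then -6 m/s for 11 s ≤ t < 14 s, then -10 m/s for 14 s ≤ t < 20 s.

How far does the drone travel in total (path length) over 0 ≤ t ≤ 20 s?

Distance (not displacement) is the total path length: add the absolute areas under v-t.
0–5 s: |7| × 5 = 35 m
5–11 s: |-9| × 6 = 54 m
11–14 s: |-6| × 3 = 18 m
14–20 s: |-10| × 6 = 60 m
Total distance = 167 m

167 m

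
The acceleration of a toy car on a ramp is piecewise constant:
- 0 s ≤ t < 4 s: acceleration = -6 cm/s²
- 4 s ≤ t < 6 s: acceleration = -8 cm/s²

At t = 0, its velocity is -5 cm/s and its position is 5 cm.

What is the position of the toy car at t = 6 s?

-137 cm

On each constant-a segment, Δv = aΔt and Δx = v₀Δt + ½aΔt²; chain segment to segment.
0–4 s: v starts -5 cm/s; Δx = -5·4 + ½·-6·4² = -68 cm; v ends -29 cm/s.
4–6 s: v starts -29 cm/s; Δx = -29·2 + ½·-8·2² = -74 cm; v ends -45 cm/s.
x(6) = 5 + Σ Δx = -137 cm.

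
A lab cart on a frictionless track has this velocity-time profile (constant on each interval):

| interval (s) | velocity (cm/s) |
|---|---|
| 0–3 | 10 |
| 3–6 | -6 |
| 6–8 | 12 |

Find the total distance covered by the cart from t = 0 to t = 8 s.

Distance (not displacement) is the total path length: add the absolute areas under v-t.
0–3 s: |10| × 3 = 30 cm
3–6 s: |-6| × 3 = 18 cm
6–8 s: |12| × 2 = 24 cm
Total distance = 72 cm

72 cm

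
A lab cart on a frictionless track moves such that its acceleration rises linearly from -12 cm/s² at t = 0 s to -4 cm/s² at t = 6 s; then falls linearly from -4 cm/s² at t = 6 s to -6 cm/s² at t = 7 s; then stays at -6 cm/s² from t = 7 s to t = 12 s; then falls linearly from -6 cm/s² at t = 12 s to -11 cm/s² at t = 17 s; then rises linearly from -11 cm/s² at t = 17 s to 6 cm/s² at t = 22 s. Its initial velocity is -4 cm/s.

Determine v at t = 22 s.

-142 cm/s

Δv equals the area under the a-t graph; then v = v₀ + Δv.
0–6 s: ½(-12 + -4)(6) = -48 cm/s
6–7 s: ½(-4 + -6)(1) = -5 cm/s
7–12 s: -6 × 5 = -30 cm/s
12–17 s: ½(-6 + -11)(5) = -42.5 cm/s
17–22 s: ½(-11 + 6)(5) = -12.5 cm/s
Δv = -138 cm/s, so v(22) = -4 + (-138) = -142 cm/s.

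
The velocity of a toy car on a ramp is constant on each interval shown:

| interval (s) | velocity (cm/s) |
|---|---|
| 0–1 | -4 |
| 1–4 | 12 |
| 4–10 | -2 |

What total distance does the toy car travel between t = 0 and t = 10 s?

Distance (not displacement) is the total path length: add the absolute areas under v-t.
0–1 s: |-4| × 1 = 4 cm
1–4 s: |12| × 3 = 36 cm
4–10 s: |-2| × 6 = 12 cm
Total distance = 52 cm

52 cm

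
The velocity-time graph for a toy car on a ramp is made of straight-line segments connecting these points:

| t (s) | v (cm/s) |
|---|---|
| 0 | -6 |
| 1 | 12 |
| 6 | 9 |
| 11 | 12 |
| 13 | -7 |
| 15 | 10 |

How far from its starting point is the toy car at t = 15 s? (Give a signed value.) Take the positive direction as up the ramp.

116 cm

Displacement is the signed area under the v-t curve.
0–1 s: ½(-6 + 12)(1) = 3 cm
1–6 s: ½(12 + 9)(5) = 52.5 cm
6–11 s: ½(9 + 12)(5) = 52.5 cm
11–13 s: ½(12 + -7)(2) = 5 cm
13–15 s: ½(-7 + 10)(2) = 3 cm
Net displacement = 116 cm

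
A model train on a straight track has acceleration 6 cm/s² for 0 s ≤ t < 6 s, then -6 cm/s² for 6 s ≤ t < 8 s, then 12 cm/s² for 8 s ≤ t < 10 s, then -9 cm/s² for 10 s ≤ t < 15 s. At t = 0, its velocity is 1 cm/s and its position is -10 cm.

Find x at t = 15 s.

372.5 cm

On each constant-a segment, Δv = aΔt and Δx = v₀Δt + ½aΔt²; chain segment to segment.
0–6 s: v starts 1 cm/s; Δx = 1·6 + ½·6·6² = 114 cm; v ends 37 cm/s.
6–8 s: v starts 37 cm/s; Δx = 37·2 + ½·-6·2² = 62 cm; v ends 25 cm/s.
8–10 s: v starts 25 cm/s; Δx = 25·2 + ½·12·2² = 74 cm; v ends 49 cm/s.
10–15 s: v starts 49 cm/s; Δx = 49·5 + ½·-9·5² = 132.5 cm; v ends 4 cm/s.
x(15) = -10 + Σ Δx = 372.5 cm.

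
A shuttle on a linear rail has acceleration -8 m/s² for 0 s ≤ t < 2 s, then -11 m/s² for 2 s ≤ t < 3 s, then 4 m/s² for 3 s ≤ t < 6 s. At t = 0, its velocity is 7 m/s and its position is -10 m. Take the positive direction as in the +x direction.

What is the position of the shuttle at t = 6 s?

On each constant-a segment, Δv = aΔt and Δx = v₀Δt + ½aΔt²; chain segment to segment.
0–2 s: v starts 7 m/s; Δx = 7·2 + ½·-8·2² = -2 m; v ends -9 m/s.
2–3 s: v starts -9 m/s; Δx = -9·1 + ½·-11·1² = -14.5 m; v ends -20 m/s.
3–6 s: v starts -20 m/s; Δx = -20·3 + ½·4·3² = -42 m; v ends -8 m/s.
x(6) = -10 + Σ Δx = -68.5 m.

-68.5 m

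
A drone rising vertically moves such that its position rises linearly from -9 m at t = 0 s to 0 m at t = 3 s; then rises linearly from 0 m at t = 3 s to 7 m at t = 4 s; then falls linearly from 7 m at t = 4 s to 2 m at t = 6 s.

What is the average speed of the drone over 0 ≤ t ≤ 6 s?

3.5 m/s

Average speed = (total path length)/(elapsed time); on a piecewise-linear x-t graph the path length is Σ|Δx|.
0–3 s: |Δx| = |0 − -9| = 9 m
3–4 s: |Δx| = |7 − 0| = 7 m
4–6 s: |Δx| = |2 − 7| = 5 m
Total path = 21 m; average speed = 21/6 = 3.5 m/s.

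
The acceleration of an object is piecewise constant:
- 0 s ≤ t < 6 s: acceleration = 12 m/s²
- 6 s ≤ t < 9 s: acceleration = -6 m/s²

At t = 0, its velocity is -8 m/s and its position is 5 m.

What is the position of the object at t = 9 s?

338 m

On each constant-a segment, Δv = aΔt and Δx = v₀Δt + ½aΔt²; chain segment to segment.
0–6 s: v starts -8 m/s; Δx = -8·6 + ½·12·6² = 168 m; v ends 64 m/s.
6–9 s: v starts 64 m/s; Δx = 64·3 + ½·-6·3² = 165 m; v ends 46 m/s.
x(9) = 5 + Σ Δx = 338 m.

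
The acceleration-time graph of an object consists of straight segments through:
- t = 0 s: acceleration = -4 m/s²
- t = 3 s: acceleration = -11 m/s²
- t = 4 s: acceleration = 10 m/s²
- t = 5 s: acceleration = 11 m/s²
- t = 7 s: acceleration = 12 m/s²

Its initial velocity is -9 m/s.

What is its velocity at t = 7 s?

Δv equals the area under the a-t graph; then v = v₀ + Δv.
0–3 s: ½(-4 + -11)(3) = -22.5 m/s
3–4 s: ½(-11 + 10)(1) = -0.5 m/s
4–5 s: ½(10 + 11)(1) = 10.5 m/s
5–7 s: ½(11 + 12)(2) = 23 m/s
Δv = 10.5 m/s, so v(7) = -9 + (10.5) = 1.5 m/s.

1.5 m/s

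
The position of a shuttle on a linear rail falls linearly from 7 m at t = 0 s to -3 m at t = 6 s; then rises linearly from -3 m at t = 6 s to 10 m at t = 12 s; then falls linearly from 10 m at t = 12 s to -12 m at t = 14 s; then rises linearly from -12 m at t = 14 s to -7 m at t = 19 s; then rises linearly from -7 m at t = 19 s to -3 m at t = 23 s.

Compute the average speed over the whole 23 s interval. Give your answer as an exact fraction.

54/23 m/s

Average speed = (total path length)/(elapsed time); on a piecewise-linear x-t graph the path length is Σ|Δx|.
0–6 s: |Δx| = |-3 − 7| = 10 m
6–12 s: |Δx| = |10 − -3| = 13 m
12–14 s: |Δx| = |-12 − 10| = 22 m
14–19 s: |Δx| = |-7 − -12| = 5 m
19–23 s: |Δx| = |-3 − -7| = 4 m
Total path = 54 m; average speed = 54/23 = 54/23 m/s.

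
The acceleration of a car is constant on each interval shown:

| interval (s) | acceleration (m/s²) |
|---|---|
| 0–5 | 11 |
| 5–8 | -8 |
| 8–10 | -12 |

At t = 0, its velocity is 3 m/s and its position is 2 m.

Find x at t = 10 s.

On each constant-a segment, Δv = aΔt and Δx = v₀Δt + ½aΔt²; chain segment to segment.
0–5 s: v starts 3 m/s; Δx = 3·5 + ½·11·5² = 152.5 m; v ends 58 m/s.
5–8 s: v starts 58 m/s; Δx = 58·3 + ½·-8·3² = 138 m; v ends 34 m/s.
8–10 s: v starts 34 m/s; Δx = 34·2 + ½·-12·2² = 44 m; v ends 10 m/s.
x(10) = 2 + Σ Δx = 336.5 m.

336.5 m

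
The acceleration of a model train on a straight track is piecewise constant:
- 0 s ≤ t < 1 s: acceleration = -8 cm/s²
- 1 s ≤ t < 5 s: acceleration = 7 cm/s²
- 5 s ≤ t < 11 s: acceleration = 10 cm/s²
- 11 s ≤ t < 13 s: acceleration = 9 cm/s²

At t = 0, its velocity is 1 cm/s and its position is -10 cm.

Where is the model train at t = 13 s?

501 cm

On each constant-a segment, Δv = aΔt and Δx = v₀Δt + ½aΔt²; chain segment to segment.
0–1 s: v starts 1 cm/s; Δx = 1·1 + ½·-8·1² = -3 cm; v ends -7 cm/s.
1–5 s: v starts -7 cm/s; Δx = -7·4 + ½·7·4² = 28 cm; v ends 21 cm/s.
5–11 s: v starts 21 cm/s; Δx = 21·6 + ½·10·6² = 306 cm; v ends 81 cm/s.
11–13 s: v starts 81 cm/s; Δx = 81·2 + ½·9·2² = 180 cm; v ends 99 cm/s.
x(13) = -10 + Σ Δx = 501 cm.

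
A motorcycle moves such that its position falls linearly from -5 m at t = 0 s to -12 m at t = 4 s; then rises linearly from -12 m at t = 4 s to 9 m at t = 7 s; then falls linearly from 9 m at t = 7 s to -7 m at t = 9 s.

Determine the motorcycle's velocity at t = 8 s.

Velocity is the slope of the x-t graph on 7–9 s: (-7 − 9)/(9 − 7) = -8 m/s.

-8 m/s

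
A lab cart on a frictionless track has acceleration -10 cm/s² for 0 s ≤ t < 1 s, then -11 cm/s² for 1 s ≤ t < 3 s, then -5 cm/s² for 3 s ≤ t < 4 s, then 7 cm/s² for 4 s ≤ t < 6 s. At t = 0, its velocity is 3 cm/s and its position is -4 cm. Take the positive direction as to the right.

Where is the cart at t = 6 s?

-127.5 cm

On each constant-a segment, Δv = aΔt and Δx = v₀Δt + ½aΔt²; chain segment to segment.
0–1 s: v starts 3 cm/s; Δx = 3·1 + ½·-10·1² = -2 cm; v ends -7 cm/s.
1–3 s: v starts -7 cm/s; Δx = -7·2 + ½·-11·2² = -36 cm; v ends -29 cm/s.
3–4 s: v starts -29 cm/s; Δx = -29·1 + ½·-5·1² = -31.5 cm; v ends -34 cm/s.
4–6 s: v starts -34 cm/s; Δx = -34·2 + ½·7·2² = -54 cm; v ends -20 cm/s.
x(6) = -4 + Σ Δx = -127.5 cm.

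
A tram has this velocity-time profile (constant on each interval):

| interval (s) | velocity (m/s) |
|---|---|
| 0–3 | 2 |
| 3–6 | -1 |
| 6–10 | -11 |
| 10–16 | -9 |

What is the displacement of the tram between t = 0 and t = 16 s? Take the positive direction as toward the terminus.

Displacement is the signed area under the v-t curve.
0–3 s: 2 × 3 = 6 m
3–6 s: -1 × 3 = -3 m
6–10 s: -11 × 4 = -44 m
10–16 s: -9 × 6 = -54 m
Net displacement = -95 m

-95 m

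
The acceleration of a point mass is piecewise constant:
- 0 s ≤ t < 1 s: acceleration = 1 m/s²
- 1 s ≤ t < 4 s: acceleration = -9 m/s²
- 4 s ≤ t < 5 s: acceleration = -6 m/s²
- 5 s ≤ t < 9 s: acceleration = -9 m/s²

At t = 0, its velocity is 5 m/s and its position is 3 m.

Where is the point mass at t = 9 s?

-218 m

On each constant-a segment, Δv = aΔt and Δx = v₀Δt + ½aΔt²; chain segment to segment.
0–1 s: v starts 5 m/s; Δx = 5·1 + ½·1·1² = 5.5 m; v ends 6 m/s.
1–4 s: v starts 6 m/s; Δx = 6·3 + ½·-9·3² = -22.5 m; v ends -21 m/s.
4–5 s: v starts -21 m/s; Δx = -21·1 + ½·-6·1² = -24 m; v ends -27 m/s.
5–9 s: v starts -27 m/s; Δx = -27·4 + ½·-9·4² = -180 m; v ends -63 m/s.
x(9) = 3 + Σ Δx = -218 m.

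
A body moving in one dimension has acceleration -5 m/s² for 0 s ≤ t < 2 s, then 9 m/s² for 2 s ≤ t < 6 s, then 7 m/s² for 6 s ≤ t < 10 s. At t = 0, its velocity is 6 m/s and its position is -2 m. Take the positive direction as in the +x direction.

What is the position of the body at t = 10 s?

240 m

On each constant-a segment, Δv = aΔt and Δx = v₀Δt + ½aΔt²; chain segment to segment.
0–2 s: v starts 6 m/s; Δx = 6·2 + ½·-5·2² = 2 m; v ends -4 m/s.
2–6 s: v starts -4 m/s; Δx = -4·4 + ½·9·4² = 56 m; v ends 32 m/s.
6–10 s: v starts 32 m/s; Δx = 32·4 + ½·7·4² = 184 m; v ends 60 m/s.
x(10) = -2 + Σ Δx = 240 m.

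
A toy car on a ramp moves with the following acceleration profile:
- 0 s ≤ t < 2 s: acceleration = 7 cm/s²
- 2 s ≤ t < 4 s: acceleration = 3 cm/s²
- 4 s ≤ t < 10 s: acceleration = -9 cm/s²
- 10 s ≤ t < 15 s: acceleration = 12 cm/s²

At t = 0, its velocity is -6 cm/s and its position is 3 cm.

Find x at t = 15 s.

-101 cm

On each constant-a segment, Δv = aΔt and Δx = v₀Δt + ½aΔt²; chain segment to segment.
0–2 s: v starts -6 cm/s; Δx = -6·2 + ½·7·2² = 2 cm; v ends 8 cm/s.
2–4 s: v starts 8 cm/s; Δx = 8·2 + ½·3·2² = 22 cm; v ends 14 cm/s.
4–10 s: v starts 14 cm/s; Δx = 14·6 + ½·-9·6² = -78 cm; v ends -40 cm/s.
10–15 s: v starts -40 cm/s; Δx = -40·5 + ½·12·5² = -50 cm; v ends 20 cm/s.
x(15) = 3 + Σ Δx = -101 cm.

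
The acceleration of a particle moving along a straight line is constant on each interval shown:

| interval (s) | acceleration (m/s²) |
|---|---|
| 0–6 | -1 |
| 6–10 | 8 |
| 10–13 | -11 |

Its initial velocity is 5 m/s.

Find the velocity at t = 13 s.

Δv equals the area under the a-t graph; then v = v₀ + Δv.
0–6 s: -1 × 6 = -6 m/s
6–10 s: 8 × 4 = 32 m/s
10–13 s: -11 × 3 = -33 m/s
Δv = -7 m/s, so v(13) = 5 + (-7) = -2 m/s.

-2 m/s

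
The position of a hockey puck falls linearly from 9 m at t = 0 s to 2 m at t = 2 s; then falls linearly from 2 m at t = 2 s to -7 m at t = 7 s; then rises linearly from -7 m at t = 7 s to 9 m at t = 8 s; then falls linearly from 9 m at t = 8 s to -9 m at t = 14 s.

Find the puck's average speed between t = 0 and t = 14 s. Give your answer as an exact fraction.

Average speed = (total path length)/(elapsed time); on a piecewise-linear x-t graph the path length is Σ|Δx|.
0–2 s: |Δx| = |2 − 9| = 7 m
2–7 s: |Δx| = |-7 − 2| = 9 m
7–8 s: |Δx| = |9 − -7| = 16 m
8–14 s: |Δx| = |-9 − 9| = 18 m
Total path = 50 m; average speed = 50/14 = 25/7 m/s.

25/7 m/s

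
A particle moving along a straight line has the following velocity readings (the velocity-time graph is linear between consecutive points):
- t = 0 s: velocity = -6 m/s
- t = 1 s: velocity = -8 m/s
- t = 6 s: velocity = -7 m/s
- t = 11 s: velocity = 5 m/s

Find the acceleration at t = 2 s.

0.2 m/s²

Acceleration is the slope of the v-t graph on 1–6 s: (-7 − -8)/(6 − 1) = 0.2 m/s².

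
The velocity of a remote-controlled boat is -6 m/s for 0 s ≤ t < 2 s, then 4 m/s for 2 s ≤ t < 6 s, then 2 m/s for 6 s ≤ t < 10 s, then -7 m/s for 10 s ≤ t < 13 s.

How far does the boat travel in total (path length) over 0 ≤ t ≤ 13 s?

57 m

Total distance travelled is ∫|v| dt — sum the magnitudes of each area piece.
0–2 s: |-6| × 2 = 12 m
2–6 s: |4| × 4 = 16 m
6–10 s: |2| × 4 = 8 m
10–13 s: |-7| × 3 = 21 m
Total distance = 57 m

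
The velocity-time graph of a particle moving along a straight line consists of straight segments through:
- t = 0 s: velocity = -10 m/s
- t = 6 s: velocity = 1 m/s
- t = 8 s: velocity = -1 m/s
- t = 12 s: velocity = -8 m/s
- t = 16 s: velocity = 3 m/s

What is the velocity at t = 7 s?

On 6–8 s the graph is linear from 1 to -1 m/s: v(7) = 1 + (-1 − 1)·(7 − 6)/(8 − 6) = 0 m/s.

0 m/s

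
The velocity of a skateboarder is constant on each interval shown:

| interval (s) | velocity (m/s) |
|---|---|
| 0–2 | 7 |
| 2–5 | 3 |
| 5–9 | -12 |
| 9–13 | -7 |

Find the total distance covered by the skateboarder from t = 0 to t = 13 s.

Distance (not displacement) is the total path length: add the absolute areas under v-t.
0–2 s: |7| × 2 = 14 m
2–5 s: |3| × 3 = 9 m
5–9 s: |-12| × 4 = 48 m
9–13 s: |-7| × 4 = 28 m
Total distance = 99 m

99 m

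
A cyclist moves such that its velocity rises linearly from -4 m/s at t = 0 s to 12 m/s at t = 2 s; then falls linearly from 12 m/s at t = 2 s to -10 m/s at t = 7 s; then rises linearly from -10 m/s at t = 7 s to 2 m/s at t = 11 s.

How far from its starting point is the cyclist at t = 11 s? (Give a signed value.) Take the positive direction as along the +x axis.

-3 m

Net displacement equals the area under the velocity-time graph (areas below the axis count negative).
0–2 s: ½(-4 + 12)(2) = 8 m
2–7 s: ½(12 + -10)(5) = 5 m
7–11 s: ½(-10 + 2)(4) = -16 m
Net displacement = -3 m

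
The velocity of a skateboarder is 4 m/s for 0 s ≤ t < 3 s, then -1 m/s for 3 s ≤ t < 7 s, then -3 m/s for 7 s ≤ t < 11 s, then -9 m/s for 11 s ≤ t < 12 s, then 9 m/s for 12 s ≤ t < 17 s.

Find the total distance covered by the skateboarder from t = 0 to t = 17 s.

Total distance travelled is ∫|v| dt — sum the magnitudes of each area piece.
0–3 s: |4| × 3 = 12 m
3–7 s: |-1| × 4 = 4 m
7–11 s: |-3| × 4 = 12 m
11–12 s: |-9| × 1 = 9 m
12–17 s: |9| × 5 = 45 m
Total distance = 82 m

82 m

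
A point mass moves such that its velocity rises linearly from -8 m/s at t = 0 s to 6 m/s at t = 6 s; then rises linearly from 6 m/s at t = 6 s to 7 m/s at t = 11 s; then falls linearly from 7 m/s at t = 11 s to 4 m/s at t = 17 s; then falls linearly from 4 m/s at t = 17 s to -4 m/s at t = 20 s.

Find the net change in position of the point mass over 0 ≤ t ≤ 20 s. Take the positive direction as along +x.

Displacement is the signed area under the v-t curve.
0–6 s: ½(-8 + 6)(6) = -6 m
6–11 s: ½(6 + 7)(5) = 32.5 m
11–17 s: ½(7 + 4)(6) = 33 m
17–20 s: ½(4 + -4)(3) = 0 m
Net displacement = 59.5 m

59.5 m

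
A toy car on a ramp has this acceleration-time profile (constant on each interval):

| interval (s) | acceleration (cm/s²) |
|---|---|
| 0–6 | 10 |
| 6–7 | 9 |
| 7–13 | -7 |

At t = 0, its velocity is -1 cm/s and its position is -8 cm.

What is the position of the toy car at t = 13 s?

On each constant-a segment, Δv = aΔt and Δx = v₀Δt + ½aΔt²; chain segment to segment.
0–6 s: v starts -1 cm/s; Δx = -1·6 + ½·10·6² = 174 cm; v ends 59 cm/s.
6–7 s: v starts 59 cm/s; Δx = 59·1 + ½·9·1² = 63.5 cm; v ends 68 cm/s.
7–13 s: v starts 68 cm/s; Δx = 68·6 + ½·-7·6² = 282 cm; v ends 26 cm/s.
x(13) = -8 + Σ Δx = 511.5 cm.

511.5 cm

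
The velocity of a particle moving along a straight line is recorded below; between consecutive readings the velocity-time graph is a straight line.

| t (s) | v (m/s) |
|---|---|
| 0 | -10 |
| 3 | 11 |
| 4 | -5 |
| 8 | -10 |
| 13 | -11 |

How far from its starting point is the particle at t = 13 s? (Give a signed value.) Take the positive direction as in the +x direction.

Net displacement equals the area under the velocity-time graph (areas below the axis count negative).
0–3 s: ½(-10 + 11)(3) = 1.5 m
3–4 s: ½(11 + -5)(1) = 3 m
4–8 s: ½(-5 + -10)(4) = -30 m
8–13 s: ½(-10 + -11)(5) = -52.5 m
Net displacement = -78 m

-78 m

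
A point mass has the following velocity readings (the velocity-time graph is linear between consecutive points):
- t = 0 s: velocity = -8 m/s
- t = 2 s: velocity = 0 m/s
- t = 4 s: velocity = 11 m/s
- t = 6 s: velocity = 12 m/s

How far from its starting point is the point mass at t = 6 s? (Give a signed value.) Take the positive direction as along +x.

26 m

Displacement is the signed area under the v-t curve.
0–2 s: ½(-8 + 0)(2) = -8 m
2–4 s: ½(0 + 11)(2) = 11 m
4–6 s: ½(11 + 12)(2) = 23 m
Net displacement = 26 m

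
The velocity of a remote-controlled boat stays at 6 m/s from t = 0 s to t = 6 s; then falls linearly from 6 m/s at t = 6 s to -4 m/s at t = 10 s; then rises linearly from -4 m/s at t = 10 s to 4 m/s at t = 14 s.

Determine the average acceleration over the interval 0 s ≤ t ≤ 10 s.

-1 m/s²

Average acceleration = Δv/Δt = (-4 − 6)/(10 − 0) = -1 m/s².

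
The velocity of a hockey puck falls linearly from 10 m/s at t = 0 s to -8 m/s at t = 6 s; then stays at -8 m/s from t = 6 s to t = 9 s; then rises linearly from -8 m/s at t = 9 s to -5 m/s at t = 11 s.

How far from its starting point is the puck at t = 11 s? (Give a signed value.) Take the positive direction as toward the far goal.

-31 m

Displacement is the signed area under the v-t curve.
0–6 s: ½(10 + -8)(6) = 6 m
6–9 s: -8 × 3 = -24 m
9–11 s: ½(-8 + -5)(2) = -13 m
Net displacement = -31 m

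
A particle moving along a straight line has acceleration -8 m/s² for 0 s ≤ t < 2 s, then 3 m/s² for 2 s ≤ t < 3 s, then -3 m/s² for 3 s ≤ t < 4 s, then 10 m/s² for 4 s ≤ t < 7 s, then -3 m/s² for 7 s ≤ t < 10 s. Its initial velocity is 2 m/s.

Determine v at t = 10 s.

Δv equals the area under the a-t graph; then v = v₀ + Δv.
0–2 s: -8 × 2 = -16 m/s
2–3 s: 3 × 1 = 3 m/s
3–4 s: -3 × 1 = -3 m/s
4–7 s: 10 × 3 = 30 m/s
7–10 s: -3 × 3 = -9 m/s
Δv = 5 m/s, so v(10) = 2 + (5) = 7 m/s.

7 m/s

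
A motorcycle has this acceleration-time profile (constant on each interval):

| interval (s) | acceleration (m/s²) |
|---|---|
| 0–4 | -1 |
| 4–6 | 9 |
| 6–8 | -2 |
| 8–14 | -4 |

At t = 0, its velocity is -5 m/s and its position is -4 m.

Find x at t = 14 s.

On each constant-a segment, Δv = aΔt and Δx = v₀Δt + ½aΔt²; chain segment to segment.
0–4 s: v starts -5 m/s; Δx = -5·4 + ½·-1·4² = -28 m; v ends -9 m/s.
4–6 s: v starts -9 m/s; Δx = -9·2 + ½·9·2² = 0 m; v ends 9 m/s.
6–8 s: v starts 9 m/s; Δx = 9·2 + ½·-2·2² = 14 m; v ends 5 m/s.
8–14 s: v starts 5 m/s; Δx = 5·6 + ½·-4·6² = -42 m; v ends -19 m/s.
x(14) = -4 + Σ Δx = -60 m.

-60 m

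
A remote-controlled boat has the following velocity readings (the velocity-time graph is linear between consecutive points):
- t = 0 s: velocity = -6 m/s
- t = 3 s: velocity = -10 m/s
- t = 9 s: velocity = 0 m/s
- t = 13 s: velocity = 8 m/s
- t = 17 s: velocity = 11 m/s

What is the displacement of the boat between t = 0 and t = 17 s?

0 m

Displacement is the signed area under the v-t curve.
0–3 s: ½(-6 + -10)(3) = -24 m
3–9 s: ½(-10 + 0)(6) = -30 m
9–13 s: ½(0 + 8)(4) = 16 m
13–17 s: ½(8 + 11)(4) = 38 m
Net displacement = 0 m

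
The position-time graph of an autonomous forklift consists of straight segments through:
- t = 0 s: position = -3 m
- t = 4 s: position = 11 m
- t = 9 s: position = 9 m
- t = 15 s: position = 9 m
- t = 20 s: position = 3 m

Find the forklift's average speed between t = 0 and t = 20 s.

1.1 m/s

Average speed = (total path length)/(elapsed time); on a piecewise-linear x-t graph the path length is Σ|Δx|.
0–4 s: |Δx| = |11 − -3| = 14 m
4–9 s: |Δx| = |9 − 11| = 2 m
9–15 s: |Δx| = |9 − 9| = 0 m
15–20 s: |Δx| = |3 − 9| = 6 m
Total path = 22 m; average speed = 22/20 = 1.1 m/s.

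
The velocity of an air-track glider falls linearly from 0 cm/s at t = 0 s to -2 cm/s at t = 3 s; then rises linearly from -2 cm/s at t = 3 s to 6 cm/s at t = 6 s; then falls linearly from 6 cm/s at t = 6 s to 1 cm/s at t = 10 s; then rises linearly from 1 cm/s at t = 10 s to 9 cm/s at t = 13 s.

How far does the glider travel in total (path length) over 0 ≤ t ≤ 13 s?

39.5 cm

Distance (not displacement) is the total path length: add the absolute areas under v-t.
0–3 s: |½(0 + -2)(3)| = 3 cm
3–6 s: v = 0 at t = 3.75 s; triangle areas 0.75 + 6.75 = 7.5 cm
6–10 s: |½(6 + 1)(4)| = 14 cm
10–13 s: |½(1 + 9)(3)| = 15 cm
Total distance = 39.5 cm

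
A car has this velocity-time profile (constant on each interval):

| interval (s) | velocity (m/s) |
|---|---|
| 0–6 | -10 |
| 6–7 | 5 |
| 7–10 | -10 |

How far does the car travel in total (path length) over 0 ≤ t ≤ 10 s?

Distance (not displacement) is the total path length: add the absolute areas under v-t.
0–6 s: |-10| × 6 = 60 m
6–7 s: |5| × 1 = 5 m
7–10 s: |-10| × 3 = 30 m
Total distance = 95 m

95 m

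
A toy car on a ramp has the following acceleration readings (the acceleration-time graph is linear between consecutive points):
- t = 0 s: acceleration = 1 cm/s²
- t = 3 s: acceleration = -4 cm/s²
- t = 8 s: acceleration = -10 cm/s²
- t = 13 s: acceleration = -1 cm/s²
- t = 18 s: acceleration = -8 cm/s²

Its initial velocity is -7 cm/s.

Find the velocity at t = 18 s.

-96.5 cm/s

Δv equals the area under the a-t graph; then v = v₀ + Δv.
0–3 s: ½(1 + -4)(3) = -4.5 cm/s
3–8 s: ½(-4 + -10)(5) = -35 cm/s
8–13 s: ½(-10 + -1)(5) = -27.5 cm/s
13–18 s: ½(-1 + -8)(5) = -22.5 cm/s
Δv = -89.5 cm/s, so v(18) = -7 + (-89.5) = -96.5 cm/s.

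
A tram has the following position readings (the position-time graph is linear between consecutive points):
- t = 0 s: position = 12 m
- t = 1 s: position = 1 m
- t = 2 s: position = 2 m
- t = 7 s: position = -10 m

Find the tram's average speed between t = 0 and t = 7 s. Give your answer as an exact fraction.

24/7 m/s

Average speed = (total path length)/(elapsed time); on a piecewise-linear x-t graph the path length is Σ|Δx|.
0–1 s: |Δx| = |1 − 12| = 11 m
1–2 s: |Δx| = |2 − 1| = 1 m
2–7 s: |Δx| = |-10 − 2| = 12 m
Total path = 24 m; average speed = 24/7 = 24/7 m/s.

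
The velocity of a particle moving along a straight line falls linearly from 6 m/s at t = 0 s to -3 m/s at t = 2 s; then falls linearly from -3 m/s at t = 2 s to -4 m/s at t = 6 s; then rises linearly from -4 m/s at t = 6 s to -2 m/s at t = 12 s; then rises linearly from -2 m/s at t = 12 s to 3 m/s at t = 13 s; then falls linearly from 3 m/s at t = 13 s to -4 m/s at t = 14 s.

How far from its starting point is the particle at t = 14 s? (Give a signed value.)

Displacement is the signed area under the v-t curve.
0–2 s: ½(6 + -3)(2) = 3 m
2–6 s: ½(-3 + -4)(4) = -14 m
6–12 s: ½(-4 + -2)(6) = -18 m
12–13 s: ½(-2 + 3)(1) = 0.5 m
13–14 s: ½(3 + -4)(1) = -0.5 m
Net displacement = -29 m

-29 m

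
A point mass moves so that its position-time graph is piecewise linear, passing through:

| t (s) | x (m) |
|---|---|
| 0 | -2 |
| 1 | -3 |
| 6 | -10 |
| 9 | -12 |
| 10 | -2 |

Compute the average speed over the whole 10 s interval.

2 m/s

Average speed = (total path length)/(elapsed time); on a piecewise-linear x-t graph the path length is Σ|Δx|.
0–1 s: |Δx| = |-3 − -2| = 1 m
1–6 s: |Δx| = |-10 − -3| = 7 m
6–9 s: |Δx| = |-12 − -10| = 2 m
9–10 s: |Δx| = |-2 − -12| = 10 m
Total path = 20 m; average speed = 20/10 = 2 m/s.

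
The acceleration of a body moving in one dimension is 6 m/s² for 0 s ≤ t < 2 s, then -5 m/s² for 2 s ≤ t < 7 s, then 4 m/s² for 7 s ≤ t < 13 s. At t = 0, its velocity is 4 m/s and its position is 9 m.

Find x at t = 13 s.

64.5 m

On each constant-a segment, Δv = aΔt and Δx = v₀Δt + ½aΔt²; chain segment to segment.
0–2 s: v starts 4 m/s; Δx = 4·2 + ½·6·2² = 20 m; v ends 16 m/s.
2–7 s: v starts 16 m/s; Δx = 16·5 + ½·-5·5² = 17.5 m; v ends -9 m/s.
7–13 s: v starts -9 m/s; Δx = -9·6 + ½·4·6² = 18 m; v ends 15 m/s.
x(13) = 9 + Σ Δx = 64.5 m.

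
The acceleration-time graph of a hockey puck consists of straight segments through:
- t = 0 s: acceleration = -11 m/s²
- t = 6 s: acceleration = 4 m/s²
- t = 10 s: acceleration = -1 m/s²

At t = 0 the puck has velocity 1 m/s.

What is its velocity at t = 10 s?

-14 m/s

Δv equals the area under the a-t graph; then v = v₀ + Δv.
0–6 s: ½(-11 + 4)(6) = -21 m/s
6–10 s: ½(4 + -1)(4) = 6 m/s
Δv = -15 m/s, so v(10) = 1 + (-15) = -14 m/s.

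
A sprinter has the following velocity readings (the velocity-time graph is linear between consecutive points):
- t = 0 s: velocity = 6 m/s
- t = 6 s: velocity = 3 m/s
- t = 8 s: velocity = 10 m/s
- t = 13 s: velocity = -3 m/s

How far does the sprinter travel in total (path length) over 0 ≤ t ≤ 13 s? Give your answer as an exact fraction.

Distance (not displacement) is the total path length: add the absolute areas under v-t.
0–6 s: |½(6 + 3)(6)| = 27 m
6–8 s: |½(3 + 10)(2)| = 13 m
8–13 s: v = 0 at t = 154/13 s; triangle areas 250/13 + 45/26 = 545/26 m
Total distance = 1585/26 m

1585/26 m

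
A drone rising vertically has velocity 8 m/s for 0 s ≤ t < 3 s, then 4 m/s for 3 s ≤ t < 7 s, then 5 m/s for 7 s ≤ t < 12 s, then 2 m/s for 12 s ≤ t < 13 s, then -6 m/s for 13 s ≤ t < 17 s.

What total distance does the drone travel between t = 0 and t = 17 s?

91 m

Total distance travelled is ∫|v| dt — sum the magnitudes of each area piece.
0–3 s: |8| × 3 = 24 m
3–7 s: |4| × 4 = 16 m
7–12 s: |5| × 5 = 25 m
12–13 s: |2| × 1 = 2 m
13–17 s: |-6| × 4 = 24 m
Total distance = 91 m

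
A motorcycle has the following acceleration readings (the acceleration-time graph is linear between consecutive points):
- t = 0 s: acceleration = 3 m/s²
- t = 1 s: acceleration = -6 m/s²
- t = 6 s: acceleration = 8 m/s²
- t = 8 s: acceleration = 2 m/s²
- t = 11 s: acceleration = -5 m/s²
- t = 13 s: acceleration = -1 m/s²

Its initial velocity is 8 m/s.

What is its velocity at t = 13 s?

Δv equals the area under the a-t graph; then v = v₀ + Δv.
0–1 s: ½(3 + -6)(1) = -1.5 m/s
1–6 s: ½(-6 + 8)(5) = 5 m/s
6–8 s: ½(8 + 2)(2) = 10 m/s
8–11 s: ½(2 + -5)(3) = -4.5 m/s
11–13 s: ½(-5 + -1)(2) = -6 m/s
Δv = 3 m/s, so v(13) = 8 + (3) = 11 m/s.

11 m/s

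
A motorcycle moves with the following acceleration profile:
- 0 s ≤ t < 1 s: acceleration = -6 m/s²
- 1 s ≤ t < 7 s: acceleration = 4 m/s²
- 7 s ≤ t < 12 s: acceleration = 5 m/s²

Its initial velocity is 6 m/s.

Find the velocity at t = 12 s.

49 m/s

Δv equals the area under the a-t graph; then v = v₀ + Δv.
0–1 s: -6 × 1 = -6 m/s
1–7 s: 4 × 6 = 24 m/s
7–12 s: 5 × 5 = 25 m/s
Δv = 43 m/s, so v(12) = 6 + (43) = 49 m/s.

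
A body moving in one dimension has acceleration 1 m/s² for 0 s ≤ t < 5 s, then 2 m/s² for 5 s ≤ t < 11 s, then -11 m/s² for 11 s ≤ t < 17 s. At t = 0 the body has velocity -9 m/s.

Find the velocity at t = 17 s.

-58 m/s

Δv equals the area under the a-t graph; then v = v₀ + Δv.
0–5 s: 1 × 5 = 5 m/s
5–11 s: 2 × 6 = 12 m/s
11–17 s: -11 × 6 = -66 m/s
Δv = -49 m/s, so v(17) = -9 + (-49) = -58 m/s.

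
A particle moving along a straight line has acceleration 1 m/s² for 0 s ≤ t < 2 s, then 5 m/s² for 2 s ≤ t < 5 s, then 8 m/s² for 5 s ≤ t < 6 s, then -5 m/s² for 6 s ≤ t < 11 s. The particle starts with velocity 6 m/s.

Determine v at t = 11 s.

6 m/s

Δv equals the area under the a-t graph; then v = v₀ + Δv.
0–2 s: 1 × 2 = 2 m/s
2–5 s: 5 × 3 = 15 m/s
5–6 s: 8 × 1 = 8 m/s
6–11 s: -5 × 5 = -25 m/s
Δv = 0 m/s, so v(11) = 6 + (0) = 6 m/s.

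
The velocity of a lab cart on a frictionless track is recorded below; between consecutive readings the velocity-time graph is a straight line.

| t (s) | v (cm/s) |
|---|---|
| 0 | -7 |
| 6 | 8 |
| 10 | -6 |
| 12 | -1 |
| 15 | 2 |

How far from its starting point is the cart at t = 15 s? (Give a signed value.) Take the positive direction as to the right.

1.5 cm

Net displacement equals the area under the velocity-time graph (areas below the axis count negative).
0–6 s: ½(-7 + 8)(6) = 3 cm
6–10 s: ½(8 + -6)(4) = 4 cm
10–12 s: ½(-6 + -1)(2) = -7 cm
12–15 s: ½(-1 + 2)(3) = 1.5 cm
Net displacement = 1.5 cm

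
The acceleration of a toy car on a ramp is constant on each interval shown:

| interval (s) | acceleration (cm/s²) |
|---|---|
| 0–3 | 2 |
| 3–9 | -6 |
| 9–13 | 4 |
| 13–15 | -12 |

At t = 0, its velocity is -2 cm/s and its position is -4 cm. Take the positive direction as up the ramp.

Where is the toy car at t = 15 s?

-237 cm

On each constant-a segment, Δv = aΔt and Δx = v₀Δt + ½aΔt²; chain segment to segment.
0–3 s: v starts -2 cm/s; Δx = -2·3 + ½·2·3² = 3 cm; v ends 4 cm/s.
3–9 s: v starts 4 cm/s; Δx = 4·6 + ½·-6·6² = -84 cm; v ends -32 cm/s.
9–13 s: v starts -32 cm/s; Δx = -32·4 + ½·4·4² = -96 cm; v ends -16 cm/s.
13–15 s: v starts -16 cm/s; Δx = -16·2 + ½·-12·2² = -56 cm; v ends -40 cm/s.
x(15) = -4 + Σ Δx = -237 cm.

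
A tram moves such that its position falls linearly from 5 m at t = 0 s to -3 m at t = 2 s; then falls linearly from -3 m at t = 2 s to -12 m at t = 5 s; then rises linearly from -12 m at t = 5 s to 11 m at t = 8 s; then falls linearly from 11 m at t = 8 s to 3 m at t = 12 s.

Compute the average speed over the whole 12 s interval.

4 m/s

Average speed = (total path length)/(elapsed time); on a piecewise-linear x-t graph the path length is Σ|Δx|.
0–2 s: |Δx| = |-3 − 5| = 8 m
2–5 s: |Δx| = |-12 − -3| = 9 m
5–8 s: |Δx| = |11 − -12| = 23 m
8–12 s: |Δx| = |3 − 11| = 8 m
Total path = 48 m; average speed = 48/12 = 4 m/s.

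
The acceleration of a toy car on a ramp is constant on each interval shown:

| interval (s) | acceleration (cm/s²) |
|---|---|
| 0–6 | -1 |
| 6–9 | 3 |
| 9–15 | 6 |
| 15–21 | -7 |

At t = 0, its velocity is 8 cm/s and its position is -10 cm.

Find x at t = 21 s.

On each constant-a segment, Δv = aΔt and Δx = v₀Δt + ½aΔt²; chain segment to segment.
0–6 s: v starts 8 cm/s; Δx = 8·6 + ½·-1·6² = 30 cm; v ends 2 cm/s.
6–9 s: v starts 2 cm/s; Δx = 2·3 + ½·3·3² = 19.5 cm; v ends 11 cm/s.
9–15 s: v starts 11 cm/s; Δx = 11·6 + ½·6·6² = 174 cm; v ends 47 cm/s.
15–21 s: v starts 47 cm/s; Δx = 47·6 + ½·-7·6² = 156 cm; v ends 5 cm/s.
x(21) = -10 + Σ Δx = 369.5 cm.

369.5 cm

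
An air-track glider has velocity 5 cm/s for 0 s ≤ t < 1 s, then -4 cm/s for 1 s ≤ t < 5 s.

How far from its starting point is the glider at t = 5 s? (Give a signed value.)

-11 cm

Net displacement equals the area under the velocity-time graph (areas below the axis count negative).
0–1 s: 5 × 1 = 5 cm
1–5 s: -4 × 4 = -16 cm
Net displacement = -11 cm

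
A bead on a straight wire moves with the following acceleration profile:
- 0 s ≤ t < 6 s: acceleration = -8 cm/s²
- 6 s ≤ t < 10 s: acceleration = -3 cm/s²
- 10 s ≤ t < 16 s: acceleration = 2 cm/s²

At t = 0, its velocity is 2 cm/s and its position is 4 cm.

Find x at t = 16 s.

On each constant-a segment, Δv = aΔt and Δx = v₀Δt + ½aΔt²; chain segment to segment.
0–6 s: v starts 2 cm/s; Δx = 2·6 + ½·-8·6² = -132 cm; v ends -46 cm/s.
6–10 s: v starts -46 cm/s; Δx = -46·4 + ½·-3·4² = -208 cm; v ends -58 cm/s.
10–16 s: v starts -58 cm/s; Δx = -58·6 + ½·2·6² = -312 cm; v ends -46 cm/s.
x(16) = 4 + Σ Δx = -648 cm.

-648 cm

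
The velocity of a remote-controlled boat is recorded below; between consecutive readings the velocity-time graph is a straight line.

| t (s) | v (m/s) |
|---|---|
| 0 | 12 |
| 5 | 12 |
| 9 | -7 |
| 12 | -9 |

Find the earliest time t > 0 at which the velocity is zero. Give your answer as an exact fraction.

t = 143/19 s

v changes sign on 5–9 s (from 12 to -7); the graph is linear there, so v = 0 at t = 5 + (-12)·(9 − 5)/(-7 − 12) = 143/19 s.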